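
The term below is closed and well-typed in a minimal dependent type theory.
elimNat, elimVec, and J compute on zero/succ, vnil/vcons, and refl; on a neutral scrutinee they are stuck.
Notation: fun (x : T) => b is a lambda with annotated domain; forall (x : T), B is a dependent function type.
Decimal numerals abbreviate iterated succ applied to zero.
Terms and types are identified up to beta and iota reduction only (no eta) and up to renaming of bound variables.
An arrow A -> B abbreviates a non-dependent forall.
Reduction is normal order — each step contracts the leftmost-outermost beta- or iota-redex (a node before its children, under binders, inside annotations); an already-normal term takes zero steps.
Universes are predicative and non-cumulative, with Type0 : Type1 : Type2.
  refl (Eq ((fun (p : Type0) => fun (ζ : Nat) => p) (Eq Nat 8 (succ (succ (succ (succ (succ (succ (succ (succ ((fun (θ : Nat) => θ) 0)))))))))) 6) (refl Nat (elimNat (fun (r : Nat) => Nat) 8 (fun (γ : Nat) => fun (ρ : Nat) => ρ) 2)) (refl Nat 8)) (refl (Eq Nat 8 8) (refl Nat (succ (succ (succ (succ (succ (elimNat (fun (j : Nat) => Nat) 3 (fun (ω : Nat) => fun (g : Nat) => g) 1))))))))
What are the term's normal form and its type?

normal form:
  refl (Eq (Eq Nat 8 8) (refl Nat 8) (refl Nat 8)) (refl (Eq Nat 8 8) (refl Nat 8))
inferred type:
  Eq (Eq (Eq Nat 8 8) (refl Nat 8) (refl Nat 8)) (refl (Eq Nat 8 8) (refl Nat 8)) (refl (Eq Nat 8 8) (refl Nat 8))
observation: the leftmost-outermost redex is a beta-redex, and normalization takes 14 steps.


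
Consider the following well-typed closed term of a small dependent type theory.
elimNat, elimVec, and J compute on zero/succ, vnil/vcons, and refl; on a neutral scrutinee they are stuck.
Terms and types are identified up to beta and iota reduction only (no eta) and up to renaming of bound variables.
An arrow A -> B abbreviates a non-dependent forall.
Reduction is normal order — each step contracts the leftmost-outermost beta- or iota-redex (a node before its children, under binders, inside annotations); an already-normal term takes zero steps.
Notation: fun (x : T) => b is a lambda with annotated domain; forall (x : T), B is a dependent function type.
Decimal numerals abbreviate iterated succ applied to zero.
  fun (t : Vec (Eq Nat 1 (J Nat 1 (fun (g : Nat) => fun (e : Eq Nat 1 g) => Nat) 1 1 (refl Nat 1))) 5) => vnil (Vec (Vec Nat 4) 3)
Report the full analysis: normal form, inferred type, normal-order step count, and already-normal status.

resulting normal form:
  fun (t : Vec (Eq Nat 1 1) 5) => vnil (Vec (Vec Nat 4) 3)
inferred type:
  Vec (Eq Nat 1 1) 5 -> Vec (Vec (Vec Nat 4) 3) 0
reduction steps (normal order): 1
started in normal form: no
first redex: a J iota-redex


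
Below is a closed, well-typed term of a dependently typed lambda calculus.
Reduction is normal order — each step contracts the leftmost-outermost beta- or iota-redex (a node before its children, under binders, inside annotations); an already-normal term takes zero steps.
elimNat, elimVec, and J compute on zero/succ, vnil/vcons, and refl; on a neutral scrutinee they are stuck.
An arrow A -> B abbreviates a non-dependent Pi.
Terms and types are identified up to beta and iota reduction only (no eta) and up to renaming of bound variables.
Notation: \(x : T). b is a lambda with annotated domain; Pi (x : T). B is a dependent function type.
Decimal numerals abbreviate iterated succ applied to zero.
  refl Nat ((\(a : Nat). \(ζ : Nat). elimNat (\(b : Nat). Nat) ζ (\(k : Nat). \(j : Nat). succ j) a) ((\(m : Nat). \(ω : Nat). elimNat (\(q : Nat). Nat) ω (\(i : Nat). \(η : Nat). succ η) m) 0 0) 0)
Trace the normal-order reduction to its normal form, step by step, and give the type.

normal-order reduction sequence:
  refl Nat ((\(a : Nat). \(ζ : Nat). elimNat (\(b : Nat). Nat) ζ (\(k : Nat). \(j : Nat). succ j) a) ((\(m : Nat). \(ω : Nat). elimNat (\(q : Nat). Nat) ω (\(i : Nat). \(η : Nat). succ η) m) 0 0) 0)
  ~> refl Nat ((\(a : Nat). elimNat (\(ζ : Nat). Nat) a (\(b : Nat). \(k : Nat). succ k) ((\(j : Nat). \(m : Nat). elimNat (\(ω : Nat). Nat) m (\(q : Nat). \(i : Nat). succ i) j) 0 0)) 0)
  ~> refl Nat (elimNat (\(a : Nat). Nat) 0 (\(ζ : Nat). \(b : Nat). succ b) ((\(k : Nat). \(j : Nat). elimNat (\(m : Nat). Nat) j (\(ω : Nat). \(q : Nat). succ q) k) 0 0))
  ~> refl Nat (elimNat (\(a : Nat). Nat) 0 (\(ζ : Nat). \(b : Nat). succ b) ((\(k : Nat). elimNat (\(j : Nat). Nat) k (\(m : Nat). \(ω : Nat). succ ω) 0) 0))
  ~> refl Nat (elimNat (\(a : Nat). Nat) 0 (\(ζ : Nat). \(b : Nat). succ b) (elimNat (\(k : Nat). Nat) 0 (\(j : Nat). \(m : Nat). succ m) 0))
  ~> refl Nat (elimNat (\(a : Nat). Nat) 0 (\(ζ : Nat). \(b : Nat). succ b) 0)
  ~> refl Nat 0
inferred type:
  Eq Nat 0 0


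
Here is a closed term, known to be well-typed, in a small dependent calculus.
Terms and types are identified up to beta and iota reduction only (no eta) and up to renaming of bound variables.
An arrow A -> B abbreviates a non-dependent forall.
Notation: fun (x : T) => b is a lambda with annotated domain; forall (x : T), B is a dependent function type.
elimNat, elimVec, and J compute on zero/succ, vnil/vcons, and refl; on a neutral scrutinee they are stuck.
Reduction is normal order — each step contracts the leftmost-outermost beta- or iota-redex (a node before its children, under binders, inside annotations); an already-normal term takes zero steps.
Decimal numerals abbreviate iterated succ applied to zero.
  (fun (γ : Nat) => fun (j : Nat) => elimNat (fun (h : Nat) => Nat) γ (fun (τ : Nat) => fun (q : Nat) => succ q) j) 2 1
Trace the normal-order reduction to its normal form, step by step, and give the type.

normal-order reduction:
  (fun (γ : Nat) => fun (j : Nat) => elimNat (fun (h : Nat) => Nat) γ (fun (τ : Nat) => fun (q : Nat) => succ q) j) 2 1
  ~> (fun (γ : Nat) => elimNat (fun (j : Nat) => Nat) 2 (fun (h : Nat) => fun (τ : Nat) => succ τ) γ) 1
  ~> elimNat (fun (γ : Nat) => Nat) 2 (fun (j : Nat) => fun (h : Nat) => succ h) 1
  ~> (fun (γ : Nat) => fun (j : Nat) => succ j) 0 (elimNat (fun (h : Nat) => Nat) 2 (fun (τ : Nat) => fun (q : Nat) => succ q) 0)
  ~> (fun (γ : Nat) => succ γ) (elimNat (fun (j : Nat) => Nat) 2 (fun (h : Nat) => fun (τ : Nat) => succ τ) 0)
  ~> succ (elimNat (fun (γ : Nat) => Nat) 2 (fun (j : Nat) => fun (h : Nat) => succ h) 0)
  ~> 3
inferred type:
  Nat


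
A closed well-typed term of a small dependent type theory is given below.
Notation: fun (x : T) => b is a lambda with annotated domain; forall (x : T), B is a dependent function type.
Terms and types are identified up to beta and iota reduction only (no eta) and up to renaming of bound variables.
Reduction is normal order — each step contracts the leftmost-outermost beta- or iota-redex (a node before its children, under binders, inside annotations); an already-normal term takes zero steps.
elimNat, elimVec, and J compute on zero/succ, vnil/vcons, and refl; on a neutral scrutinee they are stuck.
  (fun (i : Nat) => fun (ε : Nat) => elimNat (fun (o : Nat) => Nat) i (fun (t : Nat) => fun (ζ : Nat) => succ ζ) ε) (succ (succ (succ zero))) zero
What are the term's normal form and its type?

resulting normal form:
  succ (succ (succ zero))
inferred type:
  Nat
observation: 3 normal-order steps separate the term from its normal form.


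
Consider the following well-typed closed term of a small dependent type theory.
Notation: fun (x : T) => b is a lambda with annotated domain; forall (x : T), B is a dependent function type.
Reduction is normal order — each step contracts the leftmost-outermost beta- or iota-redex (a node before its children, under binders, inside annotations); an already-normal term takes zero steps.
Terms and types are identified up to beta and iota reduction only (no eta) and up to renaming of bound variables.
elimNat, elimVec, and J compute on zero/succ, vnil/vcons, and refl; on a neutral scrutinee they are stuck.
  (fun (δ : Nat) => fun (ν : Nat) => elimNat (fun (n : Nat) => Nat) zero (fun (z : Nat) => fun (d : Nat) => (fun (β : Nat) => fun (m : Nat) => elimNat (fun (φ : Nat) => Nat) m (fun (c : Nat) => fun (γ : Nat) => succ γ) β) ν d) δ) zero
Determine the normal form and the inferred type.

resulting normal form:
  fun (δ : Nat) => zero
the term's type:
  forall (δ : Nat), Nat
observation: the term reaches its normal form after 2 normal-order steps.


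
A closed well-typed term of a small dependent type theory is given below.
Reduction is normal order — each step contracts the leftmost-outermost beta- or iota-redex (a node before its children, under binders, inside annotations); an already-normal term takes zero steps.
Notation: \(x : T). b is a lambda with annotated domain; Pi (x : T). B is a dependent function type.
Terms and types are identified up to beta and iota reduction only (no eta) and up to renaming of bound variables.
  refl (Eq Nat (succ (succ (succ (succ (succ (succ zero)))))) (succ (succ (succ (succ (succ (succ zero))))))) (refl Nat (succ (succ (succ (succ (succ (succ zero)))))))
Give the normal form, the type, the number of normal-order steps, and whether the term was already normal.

normal form:
  refl (Eq Nat (succ (succ (succ (succ (succ (succ zero)))))) (succ (succ (succ (succ (succ (succ zero))))))) (refl Nat (succ (succ (succ (succ (succ (succ zero)))))))
the term's type:
  Eq (Eq Nat (succ (succ (succ (succ (succ (succ zero)))))) (succ (succ (succ (succ (succ (succ zero))))))) (refl Nat (succ (succ (succ (succ (succ (succ zero))))))) (refl Nat (succ (succ (succ (succ (succ (succ zero)))))))
normal-order step count: 0
started in normal form: yes


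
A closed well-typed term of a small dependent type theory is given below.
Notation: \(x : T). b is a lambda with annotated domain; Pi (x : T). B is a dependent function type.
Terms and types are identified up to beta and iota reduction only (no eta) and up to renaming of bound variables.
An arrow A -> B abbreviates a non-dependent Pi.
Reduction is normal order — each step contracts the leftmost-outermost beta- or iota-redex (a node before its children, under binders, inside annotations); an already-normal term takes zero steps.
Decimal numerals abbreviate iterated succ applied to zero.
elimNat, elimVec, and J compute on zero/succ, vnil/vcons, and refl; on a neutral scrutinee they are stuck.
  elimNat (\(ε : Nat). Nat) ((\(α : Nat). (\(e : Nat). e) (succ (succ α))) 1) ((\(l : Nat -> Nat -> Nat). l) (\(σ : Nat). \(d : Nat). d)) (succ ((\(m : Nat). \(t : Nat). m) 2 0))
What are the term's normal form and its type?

normal form:
  3
the term's type:
  Nat


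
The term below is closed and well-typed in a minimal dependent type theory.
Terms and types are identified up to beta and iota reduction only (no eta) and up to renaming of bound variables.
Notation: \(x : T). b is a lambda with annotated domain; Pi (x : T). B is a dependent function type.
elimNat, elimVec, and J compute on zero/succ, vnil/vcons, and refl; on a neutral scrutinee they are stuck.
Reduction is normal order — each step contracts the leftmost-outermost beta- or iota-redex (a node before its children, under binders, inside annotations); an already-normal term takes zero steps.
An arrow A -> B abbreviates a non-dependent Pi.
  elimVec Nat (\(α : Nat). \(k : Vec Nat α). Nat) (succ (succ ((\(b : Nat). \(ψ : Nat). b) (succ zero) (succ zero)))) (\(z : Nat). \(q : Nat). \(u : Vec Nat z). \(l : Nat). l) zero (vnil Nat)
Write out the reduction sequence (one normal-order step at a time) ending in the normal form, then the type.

normal-order reduction sequence:
  elimVec Nat (\(α : Nat). \(k : Vec Nat α). Nat) (succ (succ ((\(b : Nat). \(ψ : Nat). b) (succ zero) (succ zero)))) (\(z : Nat). \(q : Nat). \(u : Vec Nat z). \(l : Nat). l) zero (vnil Nat)
  ~> succ (succ ((\(α : Nat). \(k : Nat). α) (succ zero) (succ zero)))
  ~> succ (succ ((\(α : Nat). succ zero) (succ zero)))
  ~> succ (succ (succ zero))
the term's type:
  Nat


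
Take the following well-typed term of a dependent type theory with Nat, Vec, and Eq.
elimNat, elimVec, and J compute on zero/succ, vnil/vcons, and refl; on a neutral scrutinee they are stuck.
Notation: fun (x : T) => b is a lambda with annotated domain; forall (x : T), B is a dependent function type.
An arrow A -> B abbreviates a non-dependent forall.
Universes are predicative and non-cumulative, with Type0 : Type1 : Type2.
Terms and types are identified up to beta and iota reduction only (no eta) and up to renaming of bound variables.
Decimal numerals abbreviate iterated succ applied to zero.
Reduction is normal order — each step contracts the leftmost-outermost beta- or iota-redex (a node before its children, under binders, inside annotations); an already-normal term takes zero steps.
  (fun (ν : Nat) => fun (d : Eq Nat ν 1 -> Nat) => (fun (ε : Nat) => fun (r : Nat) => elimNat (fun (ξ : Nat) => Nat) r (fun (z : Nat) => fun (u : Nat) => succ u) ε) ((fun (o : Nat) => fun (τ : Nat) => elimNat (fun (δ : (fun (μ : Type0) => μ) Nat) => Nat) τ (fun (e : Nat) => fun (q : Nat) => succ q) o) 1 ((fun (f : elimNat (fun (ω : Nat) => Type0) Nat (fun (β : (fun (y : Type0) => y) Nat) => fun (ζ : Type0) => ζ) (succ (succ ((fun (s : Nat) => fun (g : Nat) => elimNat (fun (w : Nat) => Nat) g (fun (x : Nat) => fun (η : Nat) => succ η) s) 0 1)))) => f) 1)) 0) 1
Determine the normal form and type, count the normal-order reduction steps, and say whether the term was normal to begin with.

resulting normal form:
  fun (ν : Eq Nat 1 1 -> Nat) => 2
inferred type:
  (Eq Nat 1 1 -> Nat) -> Nat
normal-order step count: 17
started in normal form: no
first contracted redex: a beta-redex


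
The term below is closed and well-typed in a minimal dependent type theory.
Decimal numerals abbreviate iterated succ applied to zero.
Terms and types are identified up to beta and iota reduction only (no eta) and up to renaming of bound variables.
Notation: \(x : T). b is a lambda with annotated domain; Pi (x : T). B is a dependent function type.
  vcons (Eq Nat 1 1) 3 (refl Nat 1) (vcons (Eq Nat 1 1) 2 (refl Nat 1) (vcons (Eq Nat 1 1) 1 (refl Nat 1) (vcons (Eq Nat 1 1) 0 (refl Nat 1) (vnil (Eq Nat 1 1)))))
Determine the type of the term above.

the term's type:
  Vec (Eq Nat 1 1) 4


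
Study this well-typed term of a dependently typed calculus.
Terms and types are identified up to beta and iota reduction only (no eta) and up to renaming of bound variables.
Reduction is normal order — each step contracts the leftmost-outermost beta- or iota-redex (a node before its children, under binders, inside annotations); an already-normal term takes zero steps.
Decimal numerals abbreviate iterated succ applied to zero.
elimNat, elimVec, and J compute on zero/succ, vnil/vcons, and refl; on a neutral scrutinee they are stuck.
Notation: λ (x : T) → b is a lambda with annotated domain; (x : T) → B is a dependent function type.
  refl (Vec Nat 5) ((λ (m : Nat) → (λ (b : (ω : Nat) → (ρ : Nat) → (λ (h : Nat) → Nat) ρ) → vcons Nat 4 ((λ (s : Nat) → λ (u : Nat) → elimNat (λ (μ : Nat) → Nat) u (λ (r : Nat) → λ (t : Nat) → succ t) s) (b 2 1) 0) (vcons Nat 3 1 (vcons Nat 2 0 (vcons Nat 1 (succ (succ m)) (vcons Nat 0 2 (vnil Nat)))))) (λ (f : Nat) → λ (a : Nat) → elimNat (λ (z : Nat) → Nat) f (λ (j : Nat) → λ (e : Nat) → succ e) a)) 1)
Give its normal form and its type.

reduced normal form:
  refl (Vec Nat 5) (vcons Nat 4 3 (vcons Nat 3 1 (vcons Nat 2 0 (vcons Nat 1 3 (vcons Nat 0 2 (vnil Nat))))))
inferred type:
  Eq (Vec Nat 5) (vcons Nat 4 3 (vcons Nat 3 1 (vcons Nat 2 0 (vcons Nat 1 3 (vcons Nat 0 2 (vnil Nat)))))) (vcons Nat 4 3 (vcons Nat 3 1 (vcons Nat 2 0 (vcons Nat 1 3 (vcons Nat 0 2 (vnil Nat))))))


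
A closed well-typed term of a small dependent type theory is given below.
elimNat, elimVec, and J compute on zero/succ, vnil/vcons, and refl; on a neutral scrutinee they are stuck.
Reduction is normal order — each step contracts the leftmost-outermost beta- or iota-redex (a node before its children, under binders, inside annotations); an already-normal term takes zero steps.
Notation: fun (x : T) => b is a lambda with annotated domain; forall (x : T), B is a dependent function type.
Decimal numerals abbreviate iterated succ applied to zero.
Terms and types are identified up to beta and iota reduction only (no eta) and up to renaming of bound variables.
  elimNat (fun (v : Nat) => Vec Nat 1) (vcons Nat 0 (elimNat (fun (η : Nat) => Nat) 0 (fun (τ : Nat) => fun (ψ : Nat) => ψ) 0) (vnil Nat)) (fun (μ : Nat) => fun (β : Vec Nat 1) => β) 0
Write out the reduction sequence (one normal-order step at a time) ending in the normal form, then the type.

reduction (normal order):
  elimNat (fun (v : Nat) => Vec Nat 1) (vcons Nat 0 (elimNat (fun (η : Nat) => Nat) 0 (fun (τ : Nat) => fun (ψ : Nat) => ψ) 0) (vnil Nat)) (fun (μ : Nat) => fun (β : Vec Nat 1) => β) 0
  ~> vcons Nat 0 (elimNat (fun (v : Nat) => Nat) 0 (fun (η : Nat) => fun (τ : Nat) => τ) 0) (vnil Nat)
  ~> vcons Nat 0 0 (vnil Nat)
inferred type:
  Vec Nat 1


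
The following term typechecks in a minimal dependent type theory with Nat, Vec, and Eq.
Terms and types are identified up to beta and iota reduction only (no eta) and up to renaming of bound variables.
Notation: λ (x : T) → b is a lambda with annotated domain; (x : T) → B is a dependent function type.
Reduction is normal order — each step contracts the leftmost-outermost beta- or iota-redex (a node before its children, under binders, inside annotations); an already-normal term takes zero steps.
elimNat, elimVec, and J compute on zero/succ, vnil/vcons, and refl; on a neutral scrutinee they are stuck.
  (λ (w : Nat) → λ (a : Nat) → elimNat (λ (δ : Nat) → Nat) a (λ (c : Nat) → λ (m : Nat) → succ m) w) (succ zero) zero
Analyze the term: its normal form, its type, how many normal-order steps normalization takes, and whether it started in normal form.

resulting normal form:
  succ zero
the term's type:
  Nat
normal-order step count: 6
started in normal form: no
first redex: a beta-redex


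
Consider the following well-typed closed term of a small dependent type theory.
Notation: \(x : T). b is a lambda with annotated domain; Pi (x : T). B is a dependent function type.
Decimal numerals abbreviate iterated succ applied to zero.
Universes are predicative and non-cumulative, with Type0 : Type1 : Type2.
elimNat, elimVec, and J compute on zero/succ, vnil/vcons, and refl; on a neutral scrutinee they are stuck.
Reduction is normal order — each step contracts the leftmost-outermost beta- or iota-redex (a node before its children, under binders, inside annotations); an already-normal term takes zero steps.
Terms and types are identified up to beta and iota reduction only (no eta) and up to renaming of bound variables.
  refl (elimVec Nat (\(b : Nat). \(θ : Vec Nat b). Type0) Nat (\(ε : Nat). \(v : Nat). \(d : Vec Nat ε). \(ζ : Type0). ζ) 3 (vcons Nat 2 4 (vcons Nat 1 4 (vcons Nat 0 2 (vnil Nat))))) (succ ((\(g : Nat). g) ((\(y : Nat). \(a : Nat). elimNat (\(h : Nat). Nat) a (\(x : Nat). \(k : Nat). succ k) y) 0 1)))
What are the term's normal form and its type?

normal form:
  refl Nat 2
type:
  Eq Nat 2 2


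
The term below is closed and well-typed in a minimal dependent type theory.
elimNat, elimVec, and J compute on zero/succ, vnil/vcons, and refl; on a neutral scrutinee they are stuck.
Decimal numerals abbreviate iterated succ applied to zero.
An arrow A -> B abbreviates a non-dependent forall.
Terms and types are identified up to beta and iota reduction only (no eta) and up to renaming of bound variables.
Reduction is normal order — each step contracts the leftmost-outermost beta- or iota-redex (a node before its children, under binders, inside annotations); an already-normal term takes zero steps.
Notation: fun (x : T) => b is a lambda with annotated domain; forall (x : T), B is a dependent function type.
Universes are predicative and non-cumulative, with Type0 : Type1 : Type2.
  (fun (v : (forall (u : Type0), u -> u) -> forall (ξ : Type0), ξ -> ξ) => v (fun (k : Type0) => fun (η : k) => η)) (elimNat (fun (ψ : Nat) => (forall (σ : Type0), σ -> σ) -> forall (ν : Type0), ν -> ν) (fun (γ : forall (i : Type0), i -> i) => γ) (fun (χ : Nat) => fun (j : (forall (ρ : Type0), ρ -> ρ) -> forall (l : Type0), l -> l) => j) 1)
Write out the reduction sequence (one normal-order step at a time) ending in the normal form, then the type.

normal-order reduction sequence:
  (fun (v : (forall (u : Type0), u -> u) -> forall (ξ : Type0), ξ -> ξ) => v (fun (k : Type0) => fun (η : k) => η)) (elimNat (fun (ψ : Nat) => (forall (σ : Type0), σ -> σ) -> forall (ν : Type0), ν -> ν) (fun (γ : forall (i : Type0), i -> i) => γ) (fun (χ : Nat) => fun (j : (forall (ρ : Type0), ρ -> ρ) -> forall (l : Type0), l -> l) => j) 1)
  ~> elimNat (fun (v : Nat) => (forall (u : Type0), u -> u) -> forall (ξ : Type0), ξ -> ξ) (fun (k : forall (η : Type0), η -> η) => k) (fun (ψ : Nat) => fun (σ : (forall (ν : Type0), ν -> ν) -> forall (γ : Type0), γ -> γ) => σ) 1 (fun (i : Type0) => fun (χ : i) => χ)
  ~> (fun (v : Nat) => fun (u : (forall (ξ : Type0), ξ -> ξ) -> forall (k : Type0), k -> k) => u) 0 (elimNat (fun (η : Nat) => (forall (ψ : Type0), ψ -> ψ) -> forall (σ : Type0), σ -> σ) (fun (ν : forall (γ : Type0), γ -> γ) => ν) (fun (i : Nat) => fun (χ : (forall (j : Type0), j -> j) -> forall (ρ : Type0), ρ -> ρ) => χ) 0) (fun (l : Type0) => fun (w : l) => w)
  ~> (fun (v : (forall (u : Type0), u -> u) -> forall (ξ : Type0), ξ -> ξ) => v) (elimNat (fun (k : Nat) => (forall (η : Type0), η -> η) -> forall (ψ : Type0), ψ -> ψ) (fun (σ : forall (ν : Type0), ν -> ν) => σ) (fun (γ : Nat) => fun (i : (forall (χ : Type0), χ -> χ) -> forall (j : Type0), j -> j) => i) 0) (fun (ρ : Type0) => fun (l : ρ) => l)
  ~> elimNat (fun (v : Nat) => (forall (u : Type0), u -> u) -> forall (ξ : Type0), ξ -> ξ) (fun (k : forall (η : Type0), η -> η) => k) (fun (ψ : Nat) => fun (σ : (forall (ν : Type0), ν -> ν) -> forall (γ : Type0), γ -> γ) => σ) 0 (fun (i : Type0) => fun (χ : i) => χ)
  ~> (fun (v : forall (u : Type0), u -> u) => v) (fun (ξ : Type0) => fun (k : ξ) => k)
  ~> fun (v : Type0) => fun (u : v) => u
type:
  forall (v : Type0), v -> v


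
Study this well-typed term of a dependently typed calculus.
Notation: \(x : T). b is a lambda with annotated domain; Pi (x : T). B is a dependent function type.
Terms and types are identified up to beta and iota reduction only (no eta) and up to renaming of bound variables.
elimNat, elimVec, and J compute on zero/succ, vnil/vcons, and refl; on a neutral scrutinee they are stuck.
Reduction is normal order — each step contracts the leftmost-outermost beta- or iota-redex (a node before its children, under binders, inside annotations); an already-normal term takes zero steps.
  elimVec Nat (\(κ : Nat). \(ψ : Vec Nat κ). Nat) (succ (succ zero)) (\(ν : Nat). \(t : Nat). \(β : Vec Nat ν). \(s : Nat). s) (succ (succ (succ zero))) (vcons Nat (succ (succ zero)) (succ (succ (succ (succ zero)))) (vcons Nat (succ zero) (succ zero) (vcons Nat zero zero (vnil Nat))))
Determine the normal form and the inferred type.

normal form:
  succ (succ zero)
the term's type:
  Nat
observation: the term reaches its normal form after 16 normal-order steps.


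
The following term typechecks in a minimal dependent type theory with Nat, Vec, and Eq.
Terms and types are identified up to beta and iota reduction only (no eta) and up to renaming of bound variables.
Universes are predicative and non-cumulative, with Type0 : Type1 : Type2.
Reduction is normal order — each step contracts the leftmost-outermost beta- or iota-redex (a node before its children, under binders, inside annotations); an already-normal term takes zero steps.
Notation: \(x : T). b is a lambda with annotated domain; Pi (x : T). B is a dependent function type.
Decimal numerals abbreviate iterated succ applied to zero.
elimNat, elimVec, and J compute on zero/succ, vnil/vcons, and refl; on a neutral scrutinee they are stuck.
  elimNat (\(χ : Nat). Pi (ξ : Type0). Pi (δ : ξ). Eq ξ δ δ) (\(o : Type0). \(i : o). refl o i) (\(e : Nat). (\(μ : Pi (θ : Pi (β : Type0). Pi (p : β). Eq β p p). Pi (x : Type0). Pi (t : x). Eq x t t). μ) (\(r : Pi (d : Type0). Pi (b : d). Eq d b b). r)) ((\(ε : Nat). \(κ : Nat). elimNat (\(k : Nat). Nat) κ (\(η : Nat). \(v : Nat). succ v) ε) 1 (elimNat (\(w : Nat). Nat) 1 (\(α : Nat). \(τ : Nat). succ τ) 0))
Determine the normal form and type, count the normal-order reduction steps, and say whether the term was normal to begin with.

normal form:
  \(χ : Type0). \(ξ : χ). refl χ ξ
the term's type:
  Pi (χ : Type0). Pi (ξ : χ). Eq χ ξ ξ
reduction steps (normal order): 15
started in normal form: no
first contracted redex: a beta-redex


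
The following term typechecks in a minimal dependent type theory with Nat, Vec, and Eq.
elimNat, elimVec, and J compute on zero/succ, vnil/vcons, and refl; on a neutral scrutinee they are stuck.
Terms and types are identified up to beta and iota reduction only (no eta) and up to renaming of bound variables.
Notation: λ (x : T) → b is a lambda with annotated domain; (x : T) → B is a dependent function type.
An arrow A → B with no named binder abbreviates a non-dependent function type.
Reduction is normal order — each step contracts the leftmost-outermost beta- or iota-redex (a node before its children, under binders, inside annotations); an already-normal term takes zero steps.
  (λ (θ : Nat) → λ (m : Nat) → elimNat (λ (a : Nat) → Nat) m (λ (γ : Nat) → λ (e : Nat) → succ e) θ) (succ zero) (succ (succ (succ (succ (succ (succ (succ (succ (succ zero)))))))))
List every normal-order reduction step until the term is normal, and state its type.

normal-order reduction sequence:
  (λ (θ : Nat) → λ (m : Nat) → elimNat (λ (a : Nat) → Nat) m (λ (γ : Nat) → λ (e : Nat) → succ e) θ) (succ zero) (succ (succ (succ (succ (succ (succ (succ (succ (succ zero)))))))))
  ~> (λ (θ : Nat) → elimNat (λ (m : Nat) → Nat) θ (λ (a : Nat) → λ (γ : Nat) → succ γ) (succ zero)) (succ (succ (succ (succ (succ (succ (succ (succ (succ zero)))))))))
  ~> elimNat (λ (θ : Nat) → Nat) (succ (succ (succ (succ (succ (succ (succ (succ (succ zero))))))))) (λ (m : Nat) → λ (a : Nat) → succ a) (succ zero)
  ~> (λ (θ : Nat) → λ (m : Nat) → succ m) zero (elimNat (λ (a : Nat) → Nat) (succ (succ (succ (succ (succ (succ (succ (succ (succ zero))))))))) (λ (γ : Nat) → λ (e : Nat) → succ e) zero)
  ~> (λ (θ : Nat) → succ θ) (elimNat (λ (m : Nat) → Nat) (succ (succ (succ (succ (succ (succ (succ (succ (succ zero))))))))) (λ (a : Nat) → λ (γ : Nat) → succ γ) zero)
  ~> succ (elimNat (λ (θ : Nat) → Nat) (succ (succ (succ (succ (succ (succ (succ (succ (succ zero))))))))) (λ (m : Nat) → λ (a : Nat) → succ a) zero)
  ~> succ (succ (succ (succ (succ (succ (succ (succ (succ (succ zero)))))))))
the term's type:
  Nat


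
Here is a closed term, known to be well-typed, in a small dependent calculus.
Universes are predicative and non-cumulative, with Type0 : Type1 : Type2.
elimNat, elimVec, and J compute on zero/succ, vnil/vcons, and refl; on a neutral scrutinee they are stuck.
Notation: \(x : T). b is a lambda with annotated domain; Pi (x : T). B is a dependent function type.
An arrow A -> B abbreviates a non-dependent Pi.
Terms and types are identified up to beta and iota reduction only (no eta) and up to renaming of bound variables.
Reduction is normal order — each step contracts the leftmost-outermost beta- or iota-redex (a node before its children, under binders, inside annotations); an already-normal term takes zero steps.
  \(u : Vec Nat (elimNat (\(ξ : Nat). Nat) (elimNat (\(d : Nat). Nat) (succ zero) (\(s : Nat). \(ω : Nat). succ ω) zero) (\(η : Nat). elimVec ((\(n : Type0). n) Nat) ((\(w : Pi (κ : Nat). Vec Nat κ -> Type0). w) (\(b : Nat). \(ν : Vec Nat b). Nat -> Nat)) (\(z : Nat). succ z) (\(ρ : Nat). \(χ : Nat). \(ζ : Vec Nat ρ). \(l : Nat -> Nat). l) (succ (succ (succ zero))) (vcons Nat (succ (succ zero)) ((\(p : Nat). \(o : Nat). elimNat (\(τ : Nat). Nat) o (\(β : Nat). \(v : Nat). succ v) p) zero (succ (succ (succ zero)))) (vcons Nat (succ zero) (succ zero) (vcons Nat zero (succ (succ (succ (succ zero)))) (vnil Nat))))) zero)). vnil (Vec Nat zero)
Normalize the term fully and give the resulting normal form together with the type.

reduced normal form:
  \(u : Vec Nat (succ zero)). vnil (Vec Nat zero)
inferred type:
  Vec Nat (succ zero) -> Vec (Vec Nat zero) zero


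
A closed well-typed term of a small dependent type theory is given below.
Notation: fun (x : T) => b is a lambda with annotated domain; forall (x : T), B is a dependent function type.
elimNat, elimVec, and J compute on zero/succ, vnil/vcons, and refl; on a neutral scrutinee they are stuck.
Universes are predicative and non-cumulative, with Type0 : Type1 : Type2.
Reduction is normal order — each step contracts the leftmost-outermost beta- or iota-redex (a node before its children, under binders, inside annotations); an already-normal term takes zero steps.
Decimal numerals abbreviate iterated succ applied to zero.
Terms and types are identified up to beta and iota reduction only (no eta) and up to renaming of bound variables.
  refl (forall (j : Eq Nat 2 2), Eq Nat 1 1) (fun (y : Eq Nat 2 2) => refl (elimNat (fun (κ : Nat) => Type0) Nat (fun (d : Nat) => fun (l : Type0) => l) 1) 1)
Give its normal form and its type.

resulting normal form:
  refl (forall (j : Eq Nat 2 2), Eq Nat 1 1) (fun (y : Eq Nat 2 2) => refl Nat 1)
the term's type:
  Eq (forall (j : Eq Nat 2 2), Eq Nat 1 1) (fun (y : Eq Nat 2 2) => refl Nat 1) (fun (κ : Eq Nat 2 2) => refl Nat 1)


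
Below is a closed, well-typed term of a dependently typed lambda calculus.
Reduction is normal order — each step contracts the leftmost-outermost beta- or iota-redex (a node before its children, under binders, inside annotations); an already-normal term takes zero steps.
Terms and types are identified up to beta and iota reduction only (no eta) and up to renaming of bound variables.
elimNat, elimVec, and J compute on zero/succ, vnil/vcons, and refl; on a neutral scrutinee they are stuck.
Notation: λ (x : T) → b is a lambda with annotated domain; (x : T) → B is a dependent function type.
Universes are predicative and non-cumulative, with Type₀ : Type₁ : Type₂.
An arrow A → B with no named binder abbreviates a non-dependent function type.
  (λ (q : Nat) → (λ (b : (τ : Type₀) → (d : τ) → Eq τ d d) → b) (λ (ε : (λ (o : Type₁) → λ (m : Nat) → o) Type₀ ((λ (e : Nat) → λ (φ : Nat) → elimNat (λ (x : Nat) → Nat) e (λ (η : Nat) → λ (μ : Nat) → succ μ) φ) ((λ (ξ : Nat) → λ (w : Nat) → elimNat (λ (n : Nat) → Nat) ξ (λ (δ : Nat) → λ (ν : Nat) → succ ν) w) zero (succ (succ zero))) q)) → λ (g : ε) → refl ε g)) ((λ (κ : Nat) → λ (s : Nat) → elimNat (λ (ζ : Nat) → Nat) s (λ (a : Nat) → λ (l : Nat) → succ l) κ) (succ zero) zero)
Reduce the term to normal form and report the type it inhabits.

reduced normal form:
  λ (q : Type₀) → λ (b : q) → refl q b
inferred type:
  (q : Type₀) → (b : q) → Eq q b b


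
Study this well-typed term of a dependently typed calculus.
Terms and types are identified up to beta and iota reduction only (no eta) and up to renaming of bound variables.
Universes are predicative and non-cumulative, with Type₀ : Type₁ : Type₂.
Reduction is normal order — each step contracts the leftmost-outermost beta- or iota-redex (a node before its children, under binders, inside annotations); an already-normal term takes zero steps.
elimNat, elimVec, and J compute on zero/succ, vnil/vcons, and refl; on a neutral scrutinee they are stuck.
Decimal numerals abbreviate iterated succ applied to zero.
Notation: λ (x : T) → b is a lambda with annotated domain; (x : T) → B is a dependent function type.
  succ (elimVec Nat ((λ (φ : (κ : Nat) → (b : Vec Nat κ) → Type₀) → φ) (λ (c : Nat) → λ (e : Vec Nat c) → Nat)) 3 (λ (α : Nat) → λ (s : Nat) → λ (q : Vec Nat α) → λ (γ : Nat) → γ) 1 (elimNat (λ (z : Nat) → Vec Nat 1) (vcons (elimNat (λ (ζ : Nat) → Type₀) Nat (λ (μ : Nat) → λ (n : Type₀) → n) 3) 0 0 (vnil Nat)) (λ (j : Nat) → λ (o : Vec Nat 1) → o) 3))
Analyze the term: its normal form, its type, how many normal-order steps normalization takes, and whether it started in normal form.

resulting normal form:
  4
inferred type:
  Nat
normal-order step count: 17
already normal: no
first contracted redex: a beta-redex


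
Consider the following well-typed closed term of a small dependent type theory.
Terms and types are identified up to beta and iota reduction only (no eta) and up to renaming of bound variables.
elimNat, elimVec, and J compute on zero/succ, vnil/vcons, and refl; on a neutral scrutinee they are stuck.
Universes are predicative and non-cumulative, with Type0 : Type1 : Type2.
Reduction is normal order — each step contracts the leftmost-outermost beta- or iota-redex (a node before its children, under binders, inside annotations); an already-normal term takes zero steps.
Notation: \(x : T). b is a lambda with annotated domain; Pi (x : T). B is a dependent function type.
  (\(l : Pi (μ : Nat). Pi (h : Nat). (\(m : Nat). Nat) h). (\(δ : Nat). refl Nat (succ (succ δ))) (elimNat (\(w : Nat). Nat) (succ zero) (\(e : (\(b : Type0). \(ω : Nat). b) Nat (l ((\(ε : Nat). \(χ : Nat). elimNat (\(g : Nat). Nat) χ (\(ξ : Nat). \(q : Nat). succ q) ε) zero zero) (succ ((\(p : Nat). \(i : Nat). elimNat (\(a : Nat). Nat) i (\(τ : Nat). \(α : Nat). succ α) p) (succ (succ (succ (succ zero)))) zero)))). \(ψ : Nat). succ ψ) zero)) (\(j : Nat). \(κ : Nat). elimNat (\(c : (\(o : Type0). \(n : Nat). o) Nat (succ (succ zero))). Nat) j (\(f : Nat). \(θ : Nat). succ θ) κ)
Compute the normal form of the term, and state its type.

normal form:
  refl Nat (succ (succ (succ zero)))
type:
  Eq Nat (succ (succ (succ zero))) (succ (succ (succ zero)))


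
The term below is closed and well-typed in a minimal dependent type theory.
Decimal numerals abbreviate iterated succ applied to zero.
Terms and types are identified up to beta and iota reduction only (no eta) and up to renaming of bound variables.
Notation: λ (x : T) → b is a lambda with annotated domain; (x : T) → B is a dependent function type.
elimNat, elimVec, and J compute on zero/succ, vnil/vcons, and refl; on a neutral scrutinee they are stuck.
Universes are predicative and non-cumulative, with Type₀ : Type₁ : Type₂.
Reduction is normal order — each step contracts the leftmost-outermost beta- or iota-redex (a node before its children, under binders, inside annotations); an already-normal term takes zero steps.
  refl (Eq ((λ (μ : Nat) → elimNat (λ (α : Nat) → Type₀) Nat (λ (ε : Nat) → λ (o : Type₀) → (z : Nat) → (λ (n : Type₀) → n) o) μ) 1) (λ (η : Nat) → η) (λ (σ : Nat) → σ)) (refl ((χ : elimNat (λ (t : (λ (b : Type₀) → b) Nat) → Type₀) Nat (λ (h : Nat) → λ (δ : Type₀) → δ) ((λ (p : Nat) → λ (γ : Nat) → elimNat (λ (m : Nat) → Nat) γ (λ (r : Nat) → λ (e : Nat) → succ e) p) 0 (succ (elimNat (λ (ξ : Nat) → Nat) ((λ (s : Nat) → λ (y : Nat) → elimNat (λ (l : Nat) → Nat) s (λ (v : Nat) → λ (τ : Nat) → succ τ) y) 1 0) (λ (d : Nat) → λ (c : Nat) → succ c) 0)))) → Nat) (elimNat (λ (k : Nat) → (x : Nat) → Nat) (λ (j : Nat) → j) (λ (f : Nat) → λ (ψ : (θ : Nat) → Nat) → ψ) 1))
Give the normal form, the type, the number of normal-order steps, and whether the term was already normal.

reduced normal form:
  refl (Eq ((μ : Nat) → Nat) (λ (α : Nat) → α) (λ (ε : Nat) → ε)) (refl ((o : Nat) → Nat) (λ (z : Nat) → z))
the term's type:
  Eq (Eq ((μ : Nat) → Nat) (λ (α : Nat) → α) (λ (ε : Nat) → ε)) (refl ((o : Nat) → Nat) (λ (z : Nat) → z)) (refl ((n : Nat) → Nat) (λ (η : Nat) → η))
reduction steps (normal order): 25
started in normal form: no
first contracted redex: a beta-redex


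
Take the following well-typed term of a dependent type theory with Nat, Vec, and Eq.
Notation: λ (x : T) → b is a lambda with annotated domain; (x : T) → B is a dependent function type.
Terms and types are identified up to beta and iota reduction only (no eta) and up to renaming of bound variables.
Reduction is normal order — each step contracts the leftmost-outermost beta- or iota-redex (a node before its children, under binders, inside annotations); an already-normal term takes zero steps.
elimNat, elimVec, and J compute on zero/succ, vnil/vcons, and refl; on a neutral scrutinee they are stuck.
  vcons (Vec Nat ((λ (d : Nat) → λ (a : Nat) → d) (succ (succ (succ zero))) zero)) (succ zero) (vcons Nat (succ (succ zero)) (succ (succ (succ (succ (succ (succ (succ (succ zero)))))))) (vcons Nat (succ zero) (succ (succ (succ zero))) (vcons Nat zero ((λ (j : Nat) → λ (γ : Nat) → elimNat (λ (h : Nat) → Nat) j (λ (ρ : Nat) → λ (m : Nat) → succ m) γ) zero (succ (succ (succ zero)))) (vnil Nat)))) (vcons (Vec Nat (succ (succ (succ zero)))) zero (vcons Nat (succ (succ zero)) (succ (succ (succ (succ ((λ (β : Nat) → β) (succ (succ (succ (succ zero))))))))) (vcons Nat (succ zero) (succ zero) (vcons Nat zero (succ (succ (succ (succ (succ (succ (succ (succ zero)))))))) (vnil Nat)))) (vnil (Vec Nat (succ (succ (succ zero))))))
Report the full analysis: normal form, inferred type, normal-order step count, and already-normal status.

reduced normal form:
  vcons (Vec Nat (succ (succ (succ zero)))) (succ zero) (vcons Nat (succ (succ zero)) (succ (succ (succ (succ (succ (succ (succ (succ zero)))))))) (vcons Nat (succ zero) (succ (succ (succ zero))) (vcons Nat zero (succ (succ (succ zero))) (vnil Nat)))) (vcons (Vec Nat (succ (succ (succ zero)))) zero (vcons Nat (succ (succ zero)) (succ (succ (succ (succ (succ (succ (succ (succ zero)))))))) (vcons Nat (succ zero) (succ zero) (vcons Nat zero (succ (succ (succ (succ (succ (succ (succ (succ zero)))))))) (vnil Nat)))) (vnil (Vec Nat (succ (succ (succ zero))))))
type:
  Vec (Vec Nat (succ (succ (succ zero)))) (succ (succ zero))
normal-order step count: 15
already normal: no
first redex: a beta-redex


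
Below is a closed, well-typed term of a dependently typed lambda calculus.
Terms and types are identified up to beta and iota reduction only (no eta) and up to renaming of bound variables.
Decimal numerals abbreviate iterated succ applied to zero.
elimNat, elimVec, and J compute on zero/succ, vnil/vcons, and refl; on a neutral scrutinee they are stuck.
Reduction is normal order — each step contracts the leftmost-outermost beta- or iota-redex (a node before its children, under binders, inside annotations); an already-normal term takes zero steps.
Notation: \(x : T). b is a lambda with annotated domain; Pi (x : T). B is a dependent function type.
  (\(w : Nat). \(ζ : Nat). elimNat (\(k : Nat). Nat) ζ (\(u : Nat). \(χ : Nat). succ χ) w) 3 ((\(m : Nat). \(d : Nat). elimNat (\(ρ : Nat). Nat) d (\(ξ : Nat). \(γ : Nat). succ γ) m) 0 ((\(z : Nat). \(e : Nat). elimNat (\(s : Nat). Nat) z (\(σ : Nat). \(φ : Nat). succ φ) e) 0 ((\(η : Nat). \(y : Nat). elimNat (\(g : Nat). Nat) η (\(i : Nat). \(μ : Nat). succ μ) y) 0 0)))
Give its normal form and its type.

resulting normal form:
  3
inferred type:
  Nat
observation: the leftmost-outermost redex is a beta-redex, and normalization takes 21 steps.


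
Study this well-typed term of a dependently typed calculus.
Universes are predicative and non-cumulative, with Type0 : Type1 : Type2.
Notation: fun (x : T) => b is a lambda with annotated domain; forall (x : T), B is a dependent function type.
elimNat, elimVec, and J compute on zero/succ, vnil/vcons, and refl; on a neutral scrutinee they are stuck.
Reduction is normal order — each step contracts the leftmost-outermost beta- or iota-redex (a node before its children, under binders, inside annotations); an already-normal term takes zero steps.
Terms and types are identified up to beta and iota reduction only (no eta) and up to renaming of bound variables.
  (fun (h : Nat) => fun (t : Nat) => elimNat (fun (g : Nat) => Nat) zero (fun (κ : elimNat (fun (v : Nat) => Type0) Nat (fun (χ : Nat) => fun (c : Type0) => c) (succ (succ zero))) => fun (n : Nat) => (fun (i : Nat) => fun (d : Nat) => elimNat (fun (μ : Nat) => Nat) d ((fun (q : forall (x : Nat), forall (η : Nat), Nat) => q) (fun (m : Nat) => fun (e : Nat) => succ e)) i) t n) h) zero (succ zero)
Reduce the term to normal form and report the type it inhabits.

normal form:
  zero
inferred type:
  Nat
observation: normalization takes exactly 3 steps under the normal-order strategy.
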